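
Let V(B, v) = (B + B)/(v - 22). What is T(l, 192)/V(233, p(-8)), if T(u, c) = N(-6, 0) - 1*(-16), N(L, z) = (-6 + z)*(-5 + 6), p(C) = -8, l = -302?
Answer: -150/233 ≈ -0.64378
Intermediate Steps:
V(B, v) = 2*B/(-22 + v) (V(B, v) = (2*B)/(-22 + v) = 2*B/(-22 + v))
N(L, z) = -6 + z (N(L, z) = (-6 + z)*1 = -6 + z)
T(u, c) = 10 (T(u, c) = (-6 + 0) - 1*(-16) = -6 + 16 = 10)
T(l, 192)/V(233, p(-8)) = 10/((2*233/(-22 - 8))) = 10/((2*233/(-30))) = 10/((2*233*(-1/30))) = 10/(-233/15) = 10*(-15/233) = -150/233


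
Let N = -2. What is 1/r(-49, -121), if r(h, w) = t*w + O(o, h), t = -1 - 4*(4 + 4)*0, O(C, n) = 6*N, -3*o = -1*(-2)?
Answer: 1/109 ≈ 0.0091743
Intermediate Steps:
o = -⅔ (o = -(-1)*(-2)/3 = -⅓*2 = -⅔ ≈ -0.66667)
O(C, n) = -12 (O(C, n) = 6*(-2) = -12)
t = -1 (t = -1 - 4*8*0 = -1 - 32*0 = -1 + 0 = -1)
r(h, w) = -12 - w (r(h, w) = -w - 12 = -12 - w)
1/r(-49, -121) = 1/(-12 - 1*(-121)) = 1/(-12 + 121) = 1/109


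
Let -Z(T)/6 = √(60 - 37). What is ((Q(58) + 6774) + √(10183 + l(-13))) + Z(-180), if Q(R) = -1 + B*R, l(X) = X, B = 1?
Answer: 6831 - 6*√23 + 3*√1130 ≈ 6903.1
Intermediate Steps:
Q(R) = -1 + R (Q(R) = -1 + 1*R = -1 + R)
Z(T) = -6*√23 (Z(T) = -6*√(60 - 37) = -6*√23)
((Q(58) + 6774) + √(10183 + l(-13))) + Z(-180) = (((-1 + 58) + 6774) + √(10183 - 13)) - 6*√23 = ((57 + 6774) + √10170) - 6*√23 = (6831 + 3*√1130) - 6*√23 = 6831 - 6*√23 + 3*√1130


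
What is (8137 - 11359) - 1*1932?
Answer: -5154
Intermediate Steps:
(8137 - 11359) - 1*1932 = -3222 - 1932 = -5154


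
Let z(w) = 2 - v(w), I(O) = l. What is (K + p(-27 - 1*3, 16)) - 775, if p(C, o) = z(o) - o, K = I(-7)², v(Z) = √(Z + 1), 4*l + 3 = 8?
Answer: -12599/16 - √17 ≈ -791.56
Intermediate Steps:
l = 5/4 (l = -¾ + (¼)*8 = -¾ + 2 = 5/4 ≈ 1.2500)
I(O) = 5/4
v(Z) = √(1 + Z)
z(w) = 2 - √(1 + w)
K = 25/16 (K = (5/4)² = 25/16 ≈ 1.5625)
p(C, o) = 2 - o - √(1 + o) (p(C, o) = (2 - √(1 + o)) - o = 2 - o - √(1 + o))
(K + p(-27 - 1*3, 16)) - 775 = (25/16 + (2 - 1*16 - √(1 + 16))) - 775 = (25/16 + (2 - 16 - √17)) - 775 = (25/16 + (-14 - √17)) - 775 = (-199/16 - √17) - 775 = -12599/16 - √17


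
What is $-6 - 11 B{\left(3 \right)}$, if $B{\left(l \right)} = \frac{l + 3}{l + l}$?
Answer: $-17$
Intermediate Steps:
$B{\left(l \right)} = \frac{3 + l}{2 l}$
$-6 - 11 B{\left(3 \right)} = -6 - 11 \frac{3 + 3}{2 \cdot 3} = -6 - 11 \cdot \frac{1}{2} \cdot \frac{1}{3} \cdot 6 = -6 - 11 = -17$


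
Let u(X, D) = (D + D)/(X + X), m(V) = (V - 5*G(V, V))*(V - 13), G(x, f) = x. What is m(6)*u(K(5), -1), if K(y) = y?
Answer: -168/5 ≈ -33.600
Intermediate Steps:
m(V) = -4*V*(-13 + V) (m(V) = (V - 5*V)*(V - 13) = (-4*V)*(-13 + V) = -4*V*(-13 + V))
u(X, D) = D/X (u(X, D) = (2*D)/((2*X)) = (2*D)*(1/(2*X)) = D/X)
m(6)*u(K(5), -1) = (4*6*(13 - 1*6))*(-1/5) = (4*6*(13 - 6))*(-1*⅕) = (4*6*7)*(-⅕) = 168*(-⅕) = -168/5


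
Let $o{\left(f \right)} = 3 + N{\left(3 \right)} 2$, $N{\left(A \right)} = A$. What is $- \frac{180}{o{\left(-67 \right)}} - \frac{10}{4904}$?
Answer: $- \frac{49045}{2452} \approx -20.002$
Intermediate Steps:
$o{\left(f \right)} = 9$ ($o{\left(f \right)} = 3 + 3 \cdot 2 = 3 + 6 = 9$)
$- \frac{180}{o{\left(-67 \right)}} - \frac{10}{4904} = - \frac{180}{9} - \frac{10}{4904} = \left(-180\right) \frac{1}{9} - \frac{5}{2452} = -20 - \frac{5}{2452} = - \frac{49045}{2452}$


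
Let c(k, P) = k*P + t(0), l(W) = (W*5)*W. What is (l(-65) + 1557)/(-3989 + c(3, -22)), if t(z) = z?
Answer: -22682/4055 ≈ -5.5936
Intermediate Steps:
l(W) = 5*W² (l(W) = (5*W)*W = 5*W²)
c(k, P) = P*k (c(k, P) = k*P + 0 = P*k + 0 = P*k)
(l(-65) + 1557)/(-3989 + c(3, -22)) = (5*(-65)² + 1557)/(-3989 - 22*3) = (5*4225 + 1557)/(-3989 - 66) = (21125 + 1557)/(-4055) = 22682*(-1/4055) = -22682/4055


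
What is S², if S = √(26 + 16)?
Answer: 42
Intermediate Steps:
S = √42 ≈ 6.4807
S² = (√42)² = 42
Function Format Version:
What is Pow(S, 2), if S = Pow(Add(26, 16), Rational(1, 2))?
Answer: 42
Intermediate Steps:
S = Pow(42, Rational(1, 2)) ≈ 6.4807
Pow(S, 2) = Pow(Pow(42, Rational(1, 2)), 2) = 42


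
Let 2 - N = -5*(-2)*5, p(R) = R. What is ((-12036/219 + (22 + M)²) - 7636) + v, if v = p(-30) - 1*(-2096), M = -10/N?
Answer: -215779775/42048 ≈ -5131.8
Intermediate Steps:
N = -48 (N = 2 - (-5*(-2))*5 = 2 - 10*5 = 2 - 1*50 = 2 - 50 = -48)
M = 5/24 (M = -10/(-48) = -10*(-1/48) = 5/24 ≈ 0.20833)
v = 2066 (v = -30 - 1*(-2096) = -30 + 2096 = 2066)
((-12036/219 + (22 + M)²) - 7636) + v = ((-12036/219 + (22 + 5/24)²) - 7636) + 2066 = ((-12036*1/219 + (533/24)²) - 7636) + 2066 = ((-4012/73 + 284089/576) - 7636) + 2066 = (18427585/42048 - 7636) + 2066 = -302650943/42048 + 2066 = -215779775/42048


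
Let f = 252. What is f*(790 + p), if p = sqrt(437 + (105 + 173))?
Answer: 199080 + 252*sqrt(715) ≈ 2.0582e+5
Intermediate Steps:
p = sqrt(715) (p = sqrt(437 + 278) = sqrt(715) ≈ 26.739)
f*(790 + p) = 252*(790 + sqrt(715)) = 199080 + 252*sqrt(715)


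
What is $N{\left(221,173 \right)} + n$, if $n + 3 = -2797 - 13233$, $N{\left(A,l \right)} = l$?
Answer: $-15860$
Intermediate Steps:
$n = -16033$ ($n = -3 - 16030 = -16033$)
$N{\left(221,173 \right)} + n = 173 - 16033 = -15860$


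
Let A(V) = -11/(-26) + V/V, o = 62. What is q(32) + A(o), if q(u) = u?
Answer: 869/26 ≈ 33.423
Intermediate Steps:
A(V) = 37/26 (A(V) = -11*(-1/26) + 1 = 11/26 + 1 = 37/26)
q(32) + A(o) = 32 + 37/26 = 869/26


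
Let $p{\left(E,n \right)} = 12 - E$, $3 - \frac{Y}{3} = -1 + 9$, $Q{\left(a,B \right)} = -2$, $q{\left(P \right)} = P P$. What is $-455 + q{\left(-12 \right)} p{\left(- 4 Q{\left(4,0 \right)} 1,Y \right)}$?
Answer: $121$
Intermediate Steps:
$q{\left(P \right)} = P^{2}$
$Y = -15$ ($Y = 9 - 3 \left(-1 + 9\right) = 9 - 24 = -15$)
$-455 + q{\left(-12 \right)} p{\left(- 4 Q{\left(4,0 \right)} 1,Y \right)} = -455 + \left(-12\right)^{2} \left(12 - \left(-4\right) \left(-2\right) 1\right) = -455 + 144 \left(12 - 8 \cdot 1\right) = -455 + 144 \left(12 - 8\right) = -455 + 144 \cdot 4 = -455 + 576 = 121$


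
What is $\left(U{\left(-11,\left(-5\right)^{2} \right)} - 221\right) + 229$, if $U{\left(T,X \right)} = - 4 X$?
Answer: $-92$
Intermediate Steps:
$\left(U{\left(-11,\left(-5\right)^{2} \right)} - 221\right) + 229 = \left(- 4 \left(-5\right)^{2} - 221\right) + 229 = \left(\left(-4\right) 25 - 221\right) + 229 = \left(-100 - 221\right) + 229 = -321 + 229 = -92$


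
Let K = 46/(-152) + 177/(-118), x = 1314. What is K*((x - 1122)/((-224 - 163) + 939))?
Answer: -274/437 ≈ -0.62700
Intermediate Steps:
K = -137/76 (K = 46*(-1/152) + 177*(-1/118) = -23/76 - 3/2 = -137/76 ≈ -1.8026)
K*((x - 1122)/((-224 - 163) + 939)) = -137*(1314 - 1122)/(76*((-224 - 163) + 939)) = -6576/(19*(-387 + 939)) = -6576/(19*552) = -137/76*8/23 = -274/437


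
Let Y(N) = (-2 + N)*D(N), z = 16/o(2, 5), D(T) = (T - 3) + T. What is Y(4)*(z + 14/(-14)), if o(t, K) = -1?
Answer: -170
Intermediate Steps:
D(T) = -3 + 2*T (D(T) = (-3 + T) + T = -3 + 2*T)
z = -16 (z = 16/(-1) = 16*(-1) = -16)
Y(N) = (-3 + 2*N)*(-2 + N) (Y(N) = (-2 + N)*(-3 + 2*N) = (-3 + 2*N)*(-2 + N))
Y(4)*(z + 14/(-14)) = ((-3 + 2*4)*(-2 + 4))*(-16 + 14/(-14)) = ((-3 + 8)*2)*(-16 + 14*(-1/14)) = (5*2)*(-16 - 1) = 10*(-17) = -170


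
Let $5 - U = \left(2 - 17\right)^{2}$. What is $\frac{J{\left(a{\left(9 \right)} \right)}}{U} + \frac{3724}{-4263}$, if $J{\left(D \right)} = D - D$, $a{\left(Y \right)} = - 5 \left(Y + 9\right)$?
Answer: $- \frac{76}{87} \approx -0.87356$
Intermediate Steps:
$a{\left(Y \right)} = -45 - 5 Y$ ($a{\left(Y \right)} = - 5 \left(9 + Y\right) = -45 - 5 Y$)
$J{\left(D \right)} = 0$
$U = -220$ ($U = 5 - \left(2 - 17\right)^{2} = 5 - \left(-15\right)^{2} = 5 - 225 = -220$)
$\frac{J{\left(a{\left(9 \right)} \right)}}{U} + \frac{3724}{-4263} = \frac{0}{-220} + \frac{3724}{-4263} = 0 \left(- \frac{1}{220}\right) + 3724 \left(- \frac{1}{4263}\right) = 0 - \frac{76}{87} = - \frac{76}{87}$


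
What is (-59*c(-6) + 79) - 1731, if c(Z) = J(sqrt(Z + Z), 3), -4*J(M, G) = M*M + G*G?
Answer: -6785/4 ≈ -1696.3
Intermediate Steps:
J(M, G) = -G**2/4 - M**2/4 (J(M, G) = -(M*M + G*G)/4 = -(M**2 + G**2)/4 = -(G**2 + M**2)/4 = -G**2/4 - M**2/4)
c(Z) = -9/4 - Z/2 (c(Z) = -1/4*3**2 - Z/2 = -1/4*9 - 2*Z/4 = -9/4 - 2*Z/4 = -9/4 - Z/2)
(-59*c(-6) + 79) - 1731 = (-59*(-9/4 - 1/2*(-6)) + 79) - 1731 = (-59*(-9/4 + 3) + 79) - 1731 = (-59*3/4 + 79) - 1731 = (-177/4 + 79) - 1731 = 139/4 - 1731 = -6785/4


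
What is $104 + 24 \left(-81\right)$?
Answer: $-1840$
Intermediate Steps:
$104 + 24 \left(-81\right) = 104 - 1944 = -1840$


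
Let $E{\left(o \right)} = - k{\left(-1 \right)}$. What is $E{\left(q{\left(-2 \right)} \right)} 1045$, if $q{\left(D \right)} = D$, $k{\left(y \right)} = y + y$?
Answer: $2090$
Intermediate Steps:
$k{\left(y \right)} = 2 y$
$E{\left(o \right)} = 2$ ($E{\left(o \right)} = - 2 \left(-1\right) = \left(-1\right) \left(-2\right) = 2$)
$E{\left(q{\left(-2 \right)} \right)} 1045 = 2 \cdot 1045 = 2090$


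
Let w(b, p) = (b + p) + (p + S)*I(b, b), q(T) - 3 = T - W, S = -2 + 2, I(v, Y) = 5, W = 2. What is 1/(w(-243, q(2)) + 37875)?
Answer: 1/37650 ≈ 2.6560e-5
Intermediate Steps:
S = 0
q(T) = 1 + T (q(T) = 3 + (T - 1*2) = 3 + (T - 2) = 3 + (-2 + T) = 1 + T)
w(b, p) = b + 6*p (w(b, p) = (b + p) + (p + 0)*5 = (b + p) + p*5 = (b + p) + 5*p = b + 6*p)
1/(w(-243, q(2)) + 37875) = 1/((-243 + 6*(1 + 2)) + 37875) = 1/((-243 + 6*3) + 37875) = 1/((-243 + 18) + 37875) = 1/(-225 + 37875) = 1/37650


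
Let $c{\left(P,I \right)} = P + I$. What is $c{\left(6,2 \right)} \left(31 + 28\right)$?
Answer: $472$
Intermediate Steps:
$c{\left(P,I \right)} = I + P$
$c{\left(6,2 \right)} \left(31 + 28\right) = \left(2 + 6\right) \left(31 + 28\right) = 8 \cdot 59 = 472$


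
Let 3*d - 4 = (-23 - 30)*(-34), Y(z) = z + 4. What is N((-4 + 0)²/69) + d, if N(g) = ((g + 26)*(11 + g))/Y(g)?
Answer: 6765923/10074 ≈ 671.62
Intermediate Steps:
Y(z) = 4 + z
d = 602 (d = 4/3 + ((-23 - 30)*(-34))/3 = 4/3 + (-53*(-34))/3 = 4/3 + (⅓)*1802 = 4/3 + 1802/3 = 602)
N(g) = (11 + g)*(26 + g)/(4 + g) (N(g) = ((g + 26)*(11 + g))/(4 + g) = ((26 + g)*(11 + g))/(4 + g) = ((11 + g)*(26 + g))/(4 + g) = (11 + g)*(26 + g)/(4 + g))
N((-4 + 0)²/69) + d = (286 + ((-4 + 0)²/69)² + 37*((-4 + 0)²/69))/(4 + (-4 + 0)²/69) + 602 = (286 + ((-4)²*(1/69))² + 37*((-4)²*(1/69)))/(4 + (-4)²*(1/69)) + 602 = (286 + (16*(1/69))² + 37*(16*(1/69)))/(4 + 16*(1/69)) + 602 = (286 + (16/69)² + 37*(16/69))/(4 + 16/69) + 602 = (286 + 256/4761 + 592/69)/(292/69) + 602 = (69/292)*(1402750/4761) + 602 = 701375/10074 + 602 = 6765923/10074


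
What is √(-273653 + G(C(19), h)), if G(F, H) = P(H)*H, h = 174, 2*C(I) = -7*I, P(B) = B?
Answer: I*√243377 ≈ 493.33*I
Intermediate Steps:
C(I) = -7*I/2 (C(I) = (-7*I)/2 = -7*I/2)
G(F, H) = H² (G(F, H) = H*H = H²)
√(-273653 + G(C(19), h)) = √(-273653 + 174²) = √(-273653 + 30276) = √(-243377) = I*√243377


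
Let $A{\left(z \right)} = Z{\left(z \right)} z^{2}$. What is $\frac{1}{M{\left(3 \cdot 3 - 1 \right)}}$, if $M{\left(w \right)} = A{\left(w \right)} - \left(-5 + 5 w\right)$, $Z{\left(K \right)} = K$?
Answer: $\frac{1}{477} \approx 0.0020964$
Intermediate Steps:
$A{\left(z \right)} = z^{3}$ ($A{\left(z \right)} = z z^{2} = z^{3}$)
$M{\left(w \right)} = 5 + w^{3} - 5 w$ ($M{\left(w \right)} = w^{3} - \left(-5 + 5 w\right) = 5 + w^{3} - 5 w$)
$\frac{1}{M{\left(3 \cdot 3 - 1 \right)}} = \frac{1}{5 + \left(3 \cdot 3 - 1\right)^{3} - 5 \left(3 \cdot 3 - 1\right)} = \frac{1}{5 + \left(9 - 1\right)^{3} - 5 \left(9 - 1\right)} = \frac{1}{5 + 8^{3} - 40} = \frac{1}{5 + 512 - 40} = \frac{1}{477}$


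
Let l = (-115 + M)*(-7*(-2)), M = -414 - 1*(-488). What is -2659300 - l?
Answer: -2658726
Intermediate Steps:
M = 74 (M = -414 + 488 = 74)
l = -574 (l = (-115 + 74)*(-7*(-2)) = -41*14 = -574)
-2659300 - l = -2659300 - 1*(-574) = -2659300 + 574 = -2658726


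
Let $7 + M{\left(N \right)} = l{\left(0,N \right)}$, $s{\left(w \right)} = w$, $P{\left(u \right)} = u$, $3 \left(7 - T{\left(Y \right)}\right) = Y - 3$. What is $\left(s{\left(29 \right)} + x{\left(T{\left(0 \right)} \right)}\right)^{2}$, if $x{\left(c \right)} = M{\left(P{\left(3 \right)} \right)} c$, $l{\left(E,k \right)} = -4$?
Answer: $3481$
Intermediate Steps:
$T{\left(Y \right)} = 8 - \frac{Y}{3}$ ($T{\left(Y \right)} = 7 - \frac{Y - 3}{3} = 7 - \frac{-3 + Y}{3} = 7 - \left(-1 + \frac{Y}{3}\right) = 8 - \frac{Y}{3}$)
$M{\left(N \right)} = -11$ ($M{\left(N \right)} = -7 - 4 = -11$)
$x{\left(c \right)} = - 11 c$
$\left(s{\left(29 \right)} + x{\left(T{\left(0 \right)} \right)}\right)^{2} = \left(29 - 11 \left(8 - 0\right)\right)^{2} = \left(29 - 11 \left(8 + 0\right)\right)^{2} = \left(29 - 88\right)^{2} = \left(-59\right)^{2} = 3481$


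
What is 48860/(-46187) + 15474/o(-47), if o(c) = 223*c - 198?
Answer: -1236473578/493230973 ≈ -2.5069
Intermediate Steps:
o(c) = -198 + 223*c
48860/(-46187) + 15474/o(-47) = 48860/(-46187) + 15474/(-198 + 223*(-47)) = 48860*(-1/46187) + 15474/(-198 - 10481) = -48860/46187 + 15474/(-10679) = -48860/46187 + 15474*(-1/10679) = -48860/46187 - 15474/10679 = -1236473578/493230973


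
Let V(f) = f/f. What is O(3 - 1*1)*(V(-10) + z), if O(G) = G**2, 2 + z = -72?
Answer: -292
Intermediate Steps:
z = -74 (z = -2 - 72 = -74)
V(f) = 1
O(3 - 1*1)*(V(-10) + z) = (3 - 1*1)**2*(1 - 74) = (3 - 1)**2*(-73) = 2**2*(-73) = 4*(-73) = -292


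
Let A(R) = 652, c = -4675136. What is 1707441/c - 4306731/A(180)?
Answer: -5033916597987/762047168 ≈ -6605.8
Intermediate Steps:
1707441/c - 4306731/A(180) = 1707441/(-4675136) - 4306731/652 = 1707441*(-1/4675136) - 4306731*1/652 = -1707441/4675136 - 4306731/652 = -5033916597987/762047168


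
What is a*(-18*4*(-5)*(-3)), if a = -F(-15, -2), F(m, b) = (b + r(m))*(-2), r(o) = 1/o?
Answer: 4464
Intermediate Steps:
F(m, b) = -2*b - 2/m (F(m, b) = (b + 1/m)*(-2) = -2*b - 2/m)
a = -62/15 (a = -(-2*(-2) - 2/(-15)) = -(4 - 2*(-1/15)) = -(4 + 2/15) = -1*62/15 = -62/15 ≈ -4.1333)
a*(-18*4*(-5)*(-3)) = -(-372)*(4*(-5))*(-3)/5 = -(-372)*(-20*(-3))/5 = -(-372)*60/5 = -62/15*(-1080) = 4464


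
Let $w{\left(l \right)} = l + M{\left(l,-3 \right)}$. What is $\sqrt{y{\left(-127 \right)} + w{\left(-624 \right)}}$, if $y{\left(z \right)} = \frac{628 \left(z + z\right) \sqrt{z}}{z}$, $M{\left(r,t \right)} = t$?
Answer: $\sqrt{-627 + 1256 i \sqrt{127}} \approx 82.284 + 86.01 i$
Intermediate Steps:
$w{\left(l \right)} = -3 + l$ ($w{\left(l \right)} = l - 3 = -3 + l$)
$y{\left(z \right)} = 1256 \sqrt{z}$ ($y{\left(z \right)} = \frac{628 \cdot 2 z \sqrt{z}}{z} = \frac{1256 z \sqrt{z}}{z} = \frac{1256 z^{\frac{3}{2}}}{z} = 1256 \sqrt{z}$)
$\sqrt{y{\left(-127 \right)} + w{\left(-624 \right)}} = \sqrt{1256 \sqrt{-127} - 627} = \sqrt{1256 i \sqrt{127} - 627} = \sqrt{-627 + 1256 i \sqrt{127}}$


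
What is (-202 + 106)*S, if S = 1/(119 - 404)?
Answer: 32/95 ≈ 0.33684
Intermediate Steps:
S = -1/285 (S = 1/(-285) = -1/285 ≈ -0.0035088)
(-202 + 106)*S = (-202 + 106)*(-1/285) = -96*(-1/285) = 32/95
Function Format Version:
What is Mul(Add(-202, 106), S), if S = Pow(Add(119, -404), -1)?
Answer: Rational(32, 95) ≈ 0.33684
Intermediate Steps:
S = Rational(-1, 285) (S = Pow(-285, -1) = Rational(-1, 285) ≈ -0.0035088)
Mul(Add(-202, 106), S) = Mul(Add(-202, 106), Rational(-1, 285)) = Mul(-96, Rational(-1, 285)) = Rational(32, 95)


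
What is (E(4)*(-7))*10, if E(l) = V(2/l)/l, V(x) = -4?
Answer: 70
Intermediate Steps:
E(l) = -4/l
(E(4)*(-7))*10 = (-4/4*(-7))*10 = (-4*1/4*(-7))*10 = -1*(-7)*10 = 7*10 = 70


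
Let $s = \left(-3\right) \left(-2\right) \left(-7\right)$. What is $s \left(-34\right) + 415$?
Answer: $1843$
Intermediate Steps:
$s = -42$ ($s = 6 \left(-7\right) = -42$)
$s \left(-34\right) + 415 = \left(-42\right) \left(-34\right) + 415 = 1428 + 415 = 1843$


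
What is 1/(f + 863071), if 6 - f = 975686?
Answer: -1/112609 ≈ -8.8803e-6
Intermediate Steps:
f = -975680 (f = 6 - 1*975686 = 6 - 975686 = -975680)
1/(f + 863071) = 1/(-975680 + 863071) = 1/(-112609) = -1/112609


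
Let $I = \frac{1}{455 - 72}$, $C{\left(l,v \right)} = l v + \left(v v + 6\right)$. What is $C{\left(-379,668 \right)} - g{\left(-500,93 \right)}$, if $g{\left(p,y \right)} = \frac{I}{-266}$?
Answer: $\frac{19668362925}{101878} \approx 1.9306 \cdot 10^{5}$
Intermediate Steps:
$C{\left(l,v \right)} = 6 + v^{2} + l v$ ($C{\left(l,v \right)} = l v + \left(v^{2} + 6\right) = l v + \left(6 + v^{2}\right) = 6 + v^{2} + l v$)
$I = \frac{1}{383}$ ($I = \frac{1}{455 - 72} = \frac{1}{383} \approx 0.002611$)
$g{\left(p,y \right)} = - \frac{1}{101878}$ ($g{\left(p,y \right)} = \frac{1}{383 \left(-266\right)} = \frac{1}{383} \left(- \frac{1}{266}\right) = - \frac{1}{101878}$)
$C{\left(-379,668 \right)} - g{\left(-500,93 \right)} = \left(6 + 668^{2} - 253172\right) - - \frac{1}{101878} = \left(6 + 446224 - 253172\right) + \frac{1}{101878} = 193058 + \frac{1}{101878} = \frac{19668362925}{101878}$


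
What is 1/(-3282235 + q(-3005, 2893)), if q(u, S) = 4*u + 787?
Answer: -1/3293468 ≈ -3.0363e-7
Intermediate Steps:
q(u, S) = 787 + 4*u
1/(-3282235 + q(-3005, 2893)) = 1/(-3282235 + (787 + 4*(-3005))) = 1/(-3282235 + (787 - 12020)) = 1/(-3282235 - 11233) = 1/(-3293468) = -1/3293468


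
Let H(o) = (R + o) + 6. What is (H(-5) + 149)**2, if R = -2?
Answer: 21904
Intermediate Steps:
H(o) = 4 + o (H(o) = (-2 + o) + 6 = 4 + o)
(H(-5) + 149)**2 = ((4 - 5) + 149)**2 = (-1 + 149)**2 = 148**2 = 21904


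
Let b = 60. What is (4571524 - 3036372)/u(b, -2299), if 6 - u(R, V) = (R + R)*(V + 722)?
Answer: 767576/94623 ≈ 8.1119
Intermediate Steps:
u(R, V) = 6 - 2*R*(722 + V) (u(R, V) = 6 - (R + R)*(V + 722) = 6 - 2*R*(722 + V))
(4571524 - 3036372)/u(b, -2299) = (4571524 - 3036372)/(6 - 1444*60 - 2*60*(-2299)) = 1535152/(6 - 86640 + 275880) = 1535152/189246 = 1535152*(1/189246) = 767576/94623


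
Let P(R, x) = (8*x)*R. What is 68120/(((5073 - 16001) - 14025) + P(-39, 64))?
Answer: -68120/44921 ≈ -1.5164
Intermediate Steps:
P(R, x) = 8*R*x
68120/(((5073 - 16001) - 14025) + P(-39, 64)) = 68120/(((5073 - 16001) - 14025) + 8*(-39)*64) = 68120/((-10928 - 14025) - 19968) = 68120/(-24953 - 19968) = 68120/(-44921) = 68120*(-1/44921) = -68120/44921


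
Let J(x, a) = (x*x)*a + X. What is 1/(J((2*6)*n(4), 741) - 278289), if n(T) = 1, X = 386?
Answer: -1/171199 ≈ -5.8412e-6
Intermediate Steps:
J(x, a) = 386 + a*x² (J(x, a) = (x*x)*a + 386 = x²*a + 386 = a*x² + 386 = 386 + a*x²)
1/(J((2*6)*n(4), 741) - 278289) = 1/((386 + 741*((2*6)*1)²) - 278289) = 1/((386 + 741*(12*1)²) - 278289) = 1/((386 + 741*12²) - 278289) = 1/((386 + 741*144) - 278289) = 1/((386 + 106704) - 278289) = 1/(107090 - 278289) = 1/(-171199) = -1/171199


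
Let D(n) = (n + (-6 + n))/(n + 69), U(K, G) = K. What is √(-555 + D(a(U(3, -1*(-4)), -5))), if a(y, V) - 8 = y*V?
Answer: I*√533665/31 ≈ 23.565*I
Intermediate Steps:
a(y, V) = 8 + V*y (a(y, V) = 8 + y*V = 8 + V*y)
D(n) = (-6 + 2*n)/(69 + n)
√(-555 + D(a(U(3, -1*(-4)), -5))) = √(-555 + 2*(-3 + (8 - 5*3))/(69 + (8 - 5*3))) = √(-555 + 2*(-3 + (8 - 15))/(69 + (8 - 15))) = √(-555 + 2*(-3 - 7)/(69 - 7)) = √(-555 + 2*(-10)/62) = √(-555 + 2*(1/62)*(-10)) = √(-555 - 10/31) = √(-17215/31) = I*√533665/31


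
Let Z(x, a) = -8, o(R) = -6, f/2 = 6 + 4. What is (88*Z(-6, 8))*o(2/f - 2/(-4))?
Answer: 4224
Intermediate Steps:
f = 20 (f = 2*(6 + 4) = 2*10 = 20)
(88*Z(-6, 8))*o(2/f - 2/(-4)) = (88*(-8))*(-6) = -704*(-6) = 4224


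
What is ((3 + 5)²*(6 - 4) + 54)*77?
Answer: 14014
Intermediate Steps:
((3 + 5)²*(6 - 4) + 54)*77 = (8²*2 + 54)*77 = (64*2 + 54)*77 = (128 + 54)*77 = 182*77 = 14014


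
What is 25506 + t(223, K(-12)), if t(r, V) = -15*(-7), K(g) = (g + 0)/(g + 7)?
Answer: 25611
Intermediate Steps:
K(g) = g/(7 + g)
t(r, V) = 105
25506 + t(223, K(-12)) = 25506 + 105 = 25611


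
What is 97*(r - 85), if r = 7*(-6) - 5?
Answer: -12804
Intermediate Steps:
r = -47 (r = -42 - 5 = -47)
97*(r - 85) = 97*(-47 - 85) = 97*(-132) = -12804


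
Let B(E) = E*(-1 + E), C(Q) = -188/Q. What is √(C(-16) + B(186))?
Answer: √137687/2 ≈ 185.53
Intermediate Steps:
√(C(-16) + B(186)) = √(-188/(-16) + 186*(-1 + 186)) = √(-188*(-1/16) + 186*185) = √(47/4 + 34410) = √(137687/4) = √137687/2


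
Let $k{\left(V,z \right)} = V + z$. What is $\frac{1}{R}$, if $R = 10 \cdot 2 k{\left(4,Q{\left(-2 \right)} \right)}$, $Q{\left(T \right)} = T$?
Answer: $\frac{1}{40} \approx 0.025$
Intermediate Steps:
$R = 40$ ($R = 10 \cdot 2 \left(4 - 2\right) = 20 \cdot 2 = 40$)
$\frac{1}{R} = \frac{1}{40}$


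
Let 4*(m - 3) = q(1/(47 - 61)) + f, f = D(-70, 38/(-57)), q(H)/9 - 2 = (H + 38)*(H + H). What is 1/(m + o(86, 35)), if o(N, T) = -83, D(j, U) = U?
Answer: -1176/103321 ≈ -0.011382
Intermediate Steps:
q(H) = 18 + 18*H*(38 + H) (q(H) = 18 + 9*((H + 38)*(H + H)) = 18 + 9*((38 + H)*(2*H)) = 18 + 9*(2*H*(38 + H)) = 18 + 18*H*(38 + H))
f = -⅔ (f = 38/(-57) = 38*(-1/57) = -⅔ ≈ -0.66667)
m = -5713/1176 (m = 3 + ((18 + 18*(1/(47 - 61))² + 684/(47 - 61)) - ⅔)/4 = 3 + ((18 + 18*(1/(-14))² + 684/(-14)) - ⅔)/4 = 3 + ((18 + 18*(-1/14)² + 684*(-1/14)) - ⅔)/4 = 3 + ((18 + 18*(1/196) - 342/7) - ⅔)/4 = 3 + ((18 + 9/98 - 342/7) - ⅔)/4 = 3 + (-3015/98 - ⅔)/4 = 3 + (¼)*(-9241/294) = 3 - 9241/1176 = -5713/1176 ≈ -4.8580)
1/(m + o(86, 35)) = 1/(-5713/1176 - 83) = 1/(-103321/1176) = -1176/103321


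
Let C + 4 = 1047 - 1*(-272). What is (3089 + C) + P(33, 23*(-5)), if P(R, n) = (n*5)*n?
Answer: 70529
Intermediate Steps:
P(R, n) = 5*n² (P(R, n) = (5*n)*n = 5*n²)
C = 1315 (C = -4 + (1047 - 1*(-272)) = -4 + (1047 + 272) = -4 + 1319 = 1315)
(3089 + C) + P(33, 23*(-5)) = (3089 + 1315) + 5*(23*(-5))² = 4404 + 5*(-115)² = 4404 + 5*13225 = 4404 + 66125 = 70529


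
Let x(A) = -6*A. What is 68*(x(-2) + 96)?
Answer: 7344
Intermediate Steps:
68*(x(-2) + 96) = 68*(-6*(-2) + 96) = 68*(12 + 96) = 68*108 = 7344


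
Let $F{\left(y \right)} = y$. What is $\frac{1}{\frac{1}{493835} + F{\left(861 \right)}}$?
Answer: $\frac{493835}{425191936} \approx 0.0011614$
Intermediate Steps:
$\frac{1}{\frac{1}{493835} + F{\left(861 \right)}} = \frac{1}{\frac{1}{493835} + 861} = \frac{1}{\frac{425191936}{493835}} = \frac{493835}{425191936}$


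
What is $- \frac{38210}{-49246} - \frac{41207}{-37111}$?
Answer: $\frac{1723645616}{913784153} \approx 1.8863$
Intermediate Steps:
$- \frac{38210}{-49246} - \frac{41207}{-37111} = \left(-38210\right) \left(- \frac{1}{49246}\right) - - \frac{41207}{37111} = \frac{19105}{24623} + \frac{41207}{37111} = \frac{1723645616}{913784153}$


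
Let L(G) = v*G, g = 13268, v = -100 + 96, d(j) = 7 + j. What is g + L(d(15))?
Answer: 13180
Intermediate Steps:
v = -4
L(G) = -4*G
g + L(d(15)) = 13268 - 4*(7 + 15) = 13268 - 4*22 = 13268 - 88 = 13180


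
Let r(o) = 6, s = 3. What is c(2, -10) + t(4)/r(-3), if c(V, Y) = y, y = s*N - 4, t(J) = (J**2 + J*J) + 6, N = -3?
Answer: -20/3 ≈ -6.6667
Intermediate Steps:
t(J) = 6 + 2*J**2 (t(J) = (J**2 + J**2) + 6 = 2*J**2 + 6 = 6 + 2*J**2)
y = -13 (y = 3*(-3) - 4 = -9 - 4 = -13)
c(V, Y) = -13
c(2, -10) + t(4)/r(-3) = -13 + (6 + 2*4**2)/6 = -13 + (6 + 2*16)*(1/6) = -13 + (6 + 32)*(1/6) = -13 + 38*(1/6) = -13 + 19/3 = -20/3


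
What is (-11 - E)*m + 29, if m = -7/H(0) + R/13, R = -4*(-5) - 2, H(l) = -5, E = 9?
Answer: -347/13 ≈ -26.692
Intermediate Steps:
R = 18 (R = 20 - 2 = 18)
m = 181/65 (m = -7/(-5) + 18/13 = -7*(-⅕) + 18*(1/13) = 7/5 + 18/13 = 181/65 ≈ 2.7846)
(-11 - E)*m + 29 = (-11 - 1*9)*(181/65) + 29 = (-11 - 9)*(181/65) + 29 = -20*181/65 + 29 = -724/13 + 29 = -347/13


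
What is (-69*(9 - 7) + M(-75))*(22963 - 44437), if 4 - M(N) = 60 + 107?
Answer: 6463674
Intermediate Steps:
M(N) = -163 (M(N) = 4 - (60 + 107) = 4 - 1*167 = 4 - 167 = -163)
(-69*(9 - 7) + M(-75))*(22963 - 44437) = (-69*(9 - 7) - 163)*(22963 - 44437) = (-138 - 163)*(-21474) = -301*(-21474) = 6463674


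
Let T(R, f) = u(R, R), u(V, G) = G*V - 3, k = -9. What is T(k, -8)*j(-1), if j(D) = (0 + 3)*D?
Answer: -234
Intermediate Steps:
u(V, G) = -3 + G*V
T(R, f) = -3 + R² (T(R, f) = -3 + R*R = -3 + R²)
j(D) = 3*D
T(k, -8)*j(-1) = (-3 + (-9)²)*(3*(-1)) = (-3 + 81)*(-3) = 78*(-3) = -234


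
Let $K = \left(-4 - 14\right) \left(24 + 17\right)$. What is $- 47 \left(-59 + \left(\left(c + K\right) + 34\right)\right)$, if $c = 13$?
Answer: $35250$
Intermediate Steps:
$K = -738$ ($K = \left(-18\right) 41 = -738$)
$- 47 \left(-59 + \left(\left(c + K\right) + 34\right)\right) = - 47 \left(-59 + \left(\left(13 - 738\right) + 34\right)\right) = - 47 \left(-59 + \left(-725 + 34\right)\right) = - 47 \left(-59 - 691\right) = \left(-47\right) \left(-750\right) = 35250$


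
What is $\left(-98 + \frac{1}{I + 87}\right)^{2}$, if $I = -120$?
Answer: $\frac{10465225}{1089} \approx 9609.9$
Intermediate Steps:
$\left(-98 + \frac{1}{I + 87}\right)^{2} = \left(-98 + \frac{1}{-120 + 87}\right)^{2} = \left(-98 + \frac{1}{-33}\right)^{2} = \left(-98 - \frac{1}{33}\right)^{2} = \left(- \frac{3235}{33}\right)^{2} = \frac{10465225}{1089}$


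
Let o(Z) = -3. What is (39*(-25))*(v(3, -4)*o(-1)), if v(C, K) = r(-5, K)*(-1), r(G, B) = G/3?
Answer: 4875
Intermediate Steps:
r(G, B) = G/3 (r(G, B) = G*(⅓) = G/3)
v(C, K) = 5/3 (v(C, K) = ((⅓)*(-5))*(-1) = -5/3*(-1) = 5/3)
(39*(-25))*(v(3, -4)*o(-1)) = (39*(-25))*((5/3)*(-3)) = -975*(-5) = 4875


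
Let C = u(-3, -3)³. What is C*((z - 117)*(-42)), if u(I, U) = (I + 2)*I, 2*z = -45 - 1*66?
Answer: 195615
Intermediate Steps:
z = -111/2 (z = (-45 - 1*66)/2 = (-45 - 66)/2 = (½)*(-111) = -111/2 ≈ -55.500)
u(I, U) = I*(2 + I) (u(I, U) = (2 + I)*I = I*(2 + I))
C = 27 (C = (-3*(2 - 3))³ = (-3*(-1))³ = 3³ = 27)
C*((z - 117)*(-42)) = 27*((-111/2 - 117)*(-42)) = 27*(-345/2*(-42)) = 27*7245 = 195615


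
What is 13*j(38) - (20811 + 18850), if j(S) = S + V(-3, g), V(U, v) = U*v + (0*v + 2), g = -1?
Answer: -39102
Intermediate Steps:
V(U, v) = 2 + U*v (V(U, v) = U*v + (0 + 2) = U*v + 2 = 2 + U*v)
j(S) = 5 + S (j(S) = S + (2 - 3*(-1)) = S + (2 + 3) = S + 5 = 5 + S)
13*j(38) - (20811 + 18850) = 13*(5 + 38) - (20811 + 18850) = 13*43 - 1*39661 = 559 - 39661 = -39102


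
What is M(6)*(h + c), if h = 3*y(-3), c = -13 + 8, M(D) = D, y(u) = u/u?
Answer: -12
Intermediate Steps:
y(u) = 1
c = -5
h = 3 (h = 3*1 = 3)
M(6)*(h + c) = 6*(3 - 5) = 6*(-2) = -12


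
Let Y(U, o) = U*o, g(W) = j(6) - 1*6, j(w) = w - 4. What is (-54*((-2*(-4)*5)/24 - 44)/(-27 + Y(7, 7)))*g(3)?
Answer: -4572/11 ≈ -415.64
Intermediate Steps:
j(w) = -4 + w
g(W) = -4 (g(W) = (-4 + 6) - 1*6 = 2 - 6 = -4)
(-54*((-2*(-4)*5)/24 - 44)/(-27 + Y(7, 7)))*g(3) = -54*((-2*(-4)*5)/24 - 44)/(-27 + 7*7)*(-4) = -54*((8*5)*(1/24) - 44)/(-27 + 49)*(-4) = -54*(40*(1/24) - 44)/22*(-4) = -54*(5/3 - 44)/22*(-4) = -(-2286)/22*(-4) = -54*(-127/66)*(-4) = (1143/11)*(-4) = -4572/11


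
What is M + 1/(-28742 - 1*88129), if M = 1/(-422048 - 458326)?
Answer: -110805/11432243306 ≈ -9.6923e-6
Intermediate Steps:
M = -1/880374 (M = 1/(-880374) = -1/880374 ≈ -1.1359e-6)
M + 1/(-28742 - 1*88129) = -1/880374 + 1/(-28742 - 1*88129) = -1/880374 + 1/(-28742 - 88129) = -1/880374 + 1/(-116871) = -1/880374 - 1/116871 = -110805/11432243306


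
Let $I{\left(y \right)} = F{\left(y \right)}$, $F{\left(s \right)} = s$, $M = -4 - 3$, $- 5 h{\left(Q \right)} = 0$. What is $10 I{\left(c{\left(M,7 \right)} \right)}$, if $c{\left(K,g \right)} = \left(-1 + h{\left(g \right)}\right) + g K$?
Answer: $-500$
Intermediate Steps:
$h{\left(Q \right)} = 0$ ($h{\left(Q \right)} = \left(- \frac{1}{5}\right) 0 = 0$)
$M = -7$
$c{\left(K,g \right)} = -1 + K g$ ($c{\left(K,g \right)} = \left(-1 + 0\right) + g K = -1 + K g$)
$I{\left(y \right)} = y$
$10 I{\left(c{\left(M,7 \right)} \right)} = 10 \left(-1 - 49\right) = 10 \left(-50\right) = -500$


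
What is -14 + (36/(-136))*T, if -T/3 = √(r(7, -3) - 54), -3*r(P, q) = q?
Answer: -14 + 27*I*√53/34 ≈ -14.0 + 5.7813*I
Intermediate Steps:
r(P, q) = -q/3
T = -3*I*√53 (T = -3*√(-⅓*(-3) - 54) = -3*√(1 - 54) = -3*I*√53 ≈ -21.84*I)
-14 + (36/(-136))*T = -14 + (36/(-136))*(-3*I*√53) = -14 + (36*(-1/136))*(-3*I*√53) = -14 - (-27)*I*√53/34 = -14 + 27*I*√53/34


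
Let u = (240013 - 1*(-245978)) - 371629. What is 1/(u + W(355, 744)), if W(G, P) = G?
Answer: 1/114717 ≈ 8.7171e-6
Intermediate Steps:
u = 114362 (u = (240013 + 245978) - 371629 = 485991 - 371629 = 114362)
1/(u + W(355, 744)) = 1/(114362 + 355) = 1/114717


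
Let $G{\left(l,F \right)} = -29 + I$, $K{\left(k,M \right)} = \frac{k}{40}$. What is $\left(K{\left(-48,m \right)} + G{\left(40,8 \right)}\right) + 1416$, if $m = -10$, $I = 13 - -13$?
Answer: $\frac{7059}{5} \approx 1411.8$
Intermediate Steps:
$I = 26$ ($I = 13 + 13 = 26$)
$K{\left(k,M \right)} = \frac{k}{40}$ ($K{\left(k,M \right)} = k \frac{1}{40} = \frac{k}{40}$)
$G{\left(l,F \right)} = -3$ ($G{\left(l,F \right)} = -29 + 26 = -3$)
$\left(K{\left(-48,m \right)} + G{\left(40,8 \right)}\right) + 1416 = \left(\frac{1}{40} \left(-48\right) - 3\right) + 1416 = \left(- \frac{6}{5} - 3\right) + 1416 = - \frac{21}{5} + 1416 = \frac{7059}{5}$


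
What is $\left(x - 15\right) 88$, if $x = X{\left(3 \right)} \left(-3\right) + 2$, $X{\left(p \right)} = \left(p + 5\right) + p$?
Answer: $-4048$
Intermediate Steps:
$X{\left(p \right)} = 5 + 2 p$ ($X{\left(p \right)} = \left(5 + p\right) + p = 5 + 2 p$)
$x = -31$ ($x = \left(5 + 2 \cdot 3\right) \left(-3\right) + 2 = \left(5 + 6\right) \left(-3\right) + 2 = 11 \left(-3\right) + 2 = -33 + 2 = -31$)
$\left(x - 15\right) 88 = \left(-31 - 15\right) 88 = \left(-46\right) 88 = -4048$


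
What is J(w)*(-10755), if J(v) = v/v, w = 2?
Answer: -10755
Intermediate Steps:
J(v) = 1
J(w)*(-10755) = 1*(-10755) = -10755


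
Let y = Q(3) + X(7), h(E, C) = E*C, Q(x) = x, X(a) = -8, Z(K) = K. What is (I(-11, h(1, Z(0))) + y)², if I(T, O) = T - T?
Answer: 25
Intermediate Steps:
h(E, C) = C*E
I(T, O) = 0
y = -5 (y = 3 - 8 = -5)
(I(-11, h(1, Z(0))) + y)² = (0 - 5)² = (-5)² = 25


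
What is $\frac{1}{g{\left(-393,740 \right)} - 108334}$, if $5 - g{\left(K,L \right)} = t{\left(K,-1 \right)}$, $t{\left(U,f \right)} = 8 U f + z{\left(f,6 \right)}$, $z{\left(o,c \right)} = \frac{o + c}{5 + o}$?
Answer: $- \frac{4}{445897} \approx -8.9707 \cdot 10^{-6}$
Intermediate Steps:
$z{\left(o,c \right)} = \frac{c + o}{5 + o}$
$t{\left(U,f \right)} = \frac{6 + f}{5 + f} + 8 U f$ ($t{\left(U,f \right)} = 8 U f + \frac{6 + f}{5 + f} = \frac{6 + f}{5 + f} + 8 U f$)
$g{\left(K,L \right)} = \frac{15}{4} + 8 K$ ($g{\left(K,L \right)} = 5 - \frac{6 - 1 + 8 K \left(-1\right) \left(5 - 1\right)}{5 - 1} = 5 - \frac{6 - 1 + 8 K \left(-1\right) 4}{4} = 5 - \frac{6 - 1 - 32 K}{4} = 5 - \frac{5 - 32 K}{4} = 5 - \left(\frac{5}{4} - 8 K\right) = 5 + \left(- \frac{5}{4} + 8 K\right) = \frac{15}{4} + 8 K$)
$\frac{1}{g{\left(-393,740 \right)} - 108334} = \frac{1}{\left(\frac{15}{4} + 8 \left(-393\right)\right) - 108334} = \frac{1}{\left(\frac{15}{4} - 3144\right) - 108334} = \frac{1}{- \frac{12561}{4} - 108334} = \frac{1}{- \frac{445897}{4}} = - \frac{4}{445897}$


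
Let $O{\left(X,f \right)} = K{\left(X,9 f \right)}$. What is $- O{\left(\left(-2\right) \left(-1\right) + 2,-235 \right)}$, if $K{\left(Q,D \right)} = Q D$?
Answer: $8460$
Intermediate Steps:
$K{\left(Q,D \right)} = D Q$
$O{\left(X,f \right)} = 9 X f$ ($O{\left(X,f \right)} = 9 f X = 9 X f$)
$- O{\left(\left(-2\right) \left(-1\right) + 2,-235 \right)} = - 9 \left(\left(-2\right) \left(-1\right) + 2\right) \left(-235\right) = - 9 \left(2 + 2\right) \left(-235\right) = - 9 \cdot 4 \left(-235\right) = \left(-1\right) \left(-8460\right) = 8460$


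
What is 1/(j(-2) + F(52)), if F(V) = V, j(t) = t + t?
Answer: 1/48 ≈ 0.020833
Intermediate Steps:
j(t) = 2*t
1/(j(-2) + F(52)) = 1/(2*(-2) + 52) = 1/(-4 + 52) = 1/48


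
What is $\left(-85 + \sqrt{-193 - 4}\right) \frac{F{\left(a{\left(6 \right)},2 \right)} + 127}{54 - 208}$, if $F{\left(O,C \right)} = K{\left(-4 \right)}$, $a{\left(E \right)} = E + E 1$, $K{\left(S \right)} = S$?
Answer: $\frac{10455}{154} - \frac{123 i \sqrt{197}}{154} \approx 67.89 - 11.21 i$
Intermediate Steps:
$a{\left(E \right)} = 2 E$ ($a{\left(E \right)} = E + E = 2 E$)
$F{\left(O,C \right)} = -4$
$\left(-85 + \sqrt{-193 - 4}\right) \frac{F{\left(a{\left(6 \right)},2 \right)} + 127}{54 - 208} = \left(-85 + \sqrt{-193 - 4}\right) \frac{-4 + 127}{54 - 208} = \left(-85 + \sqrt{-197}\right) \frac{123}{-154} = \left(-85 + i \sqrt{197}\right) 123 \left(- \frac{1}{154}\right) = \left(-85 + i \sqrt{197}\right) \left(- \frac{123}{154}\right) = \frac{10455}{154} - \frac{123 i \sqrt{197}}{154}$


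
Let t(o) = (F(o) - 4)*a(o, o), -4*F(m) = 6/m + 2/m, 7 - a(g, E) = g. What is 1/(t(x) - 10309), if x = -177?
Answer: -177/1954597 ≈ -9.0556e-5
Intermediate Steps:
a(g, E) = 7 - g
F(m) = -2/m (F(m) = -(6/m + 2/m)/4 = -2/m)
t(o) = (-4 - 2/o)*(7 - o) (t(o) = (-2/o - 4)*(7 - o) = (-4 - 2/o)*(7 - o))
1/(t(x) - 10309) = 1/((-26 - 14/(-177) + 4*(-177)) - 10309) = 1/((-26 - 14*(-1/177) - 708) - 10309) = 1/((-26 + 14/177 - 708) - 10309) = 1/(-129904/177 - 10309) = 1/(-1954597/177) = -177/1954597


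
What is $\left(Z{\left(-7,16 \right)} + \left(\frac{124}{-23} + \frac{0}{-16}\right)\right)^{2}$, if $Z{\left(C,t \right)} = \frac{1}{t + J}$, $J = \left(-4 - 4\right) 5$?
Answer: $\frac{8994001}{304704} \approx 29.517$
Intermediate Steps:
$J = -40$ ($J = \left(-8\right) 5 = -40$)
$Z{\left(C,t \right)} = \frac{1}{-40 + t}$ ($Z{\left(C,t \right)} = \frac{1}{t - 40} = \frac{1}{-40 + t}$)
$\left(Z{\left(-7,16 \right)} + \left(\frac{124}{-23} + \frac{0}{-16}\right)\right)^{2} = \left(\frac{1}{-40 + 16} + \left(\frac{124}{-23} + \frac{0}{-16}\right)\right)^{2} = \left(\frac{1}{-24} + \left(124 \left(- \frac{1}{23}\right) + 0 \left(- \frac{1}{16}\right)\right)\right)^{2} = \left(- \frac{1}{24} + \left(- \frac{124}{23} + 0\right)\right)^{2} = \left(- \frac{1}{24} - \frac{124}{23}\right)^{2} = \left(- \frac{2999}{552}\right)^{2} = \frac{8994001}{304704}$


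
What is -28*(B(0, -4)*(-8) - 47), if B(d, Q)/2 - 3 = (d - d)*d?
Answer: 2660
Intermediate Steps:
B(d, Q) = 6 (B(d, Q) = 6 + 2*((d - d)*d) = 6 + 2*(0*d) = 6 + 2*0 = 6 + 0 = 6)
-28*(B(0, -4)*(-8) - 47) = -28*(6*(-8) - 47) = -28*(-48 - 47) = -28*(-95) = 2660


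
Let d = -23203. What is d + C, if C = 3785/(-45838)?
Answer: -1063582899/45838 ≈ -23203.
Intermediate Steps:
C = -3785/45838 (C = 3785*(-1/45838) = -3785/45838 ≈ -0.082573)
d + C = -23203 - 3785/45838 = -1063582899/45838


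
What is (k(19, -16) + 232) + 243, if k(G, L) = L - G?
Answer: 440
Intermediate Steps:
(k(19, -16) + 232) + 243 = ((-16 - 1*19) + 232) + 243 = ((-16 - 19) + 232) + 243 = (-35 + 232) + 243 = 197 + 243 = 440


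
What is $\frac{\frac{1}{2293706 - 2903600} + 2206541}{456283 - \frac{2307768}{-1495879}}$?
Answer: $\frac{2013088314022772987}{416280994044904350} \approx 4.8359$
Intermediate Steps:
$\frac{\frac{1}{2293706 - 2903600} + 2206541}{456283 - \frac{2307768}{-1495879}} = \frac{\frac{1}{-609894} + 2206541}{456283 - - \frac{2307768}{1495879}} = \frac{- \frac{1}{609894} + 2206541}{456283 + \frac{2307768}{1495879}} = \frac{1345756116653}{609894 \cdot \frac{682546465525}{1495879}} = \frac{1345756116653}{609894} \cdot \frac{1495879}{682546465525} = \frac{2013088314022772987}{416280994044904350}$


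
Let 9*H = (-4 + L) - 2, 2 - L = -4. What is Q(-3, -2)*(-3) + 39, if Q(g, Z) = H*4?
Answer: 39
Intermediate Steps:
L = 6 (L = 2 - 1*(-4) = 2 + 4 = 6)
H = 0 (H = ((-4 + 6) - 2)/9 = (2 - 2)/9 = (⅑)*0 = 0)
Q(g, Z) = 0 (Q(g, Z) = 0*4 = 0)
Q(-3, -2)*(-3) + 39 = 0*(-3) + 39 = 0 + 39 = 39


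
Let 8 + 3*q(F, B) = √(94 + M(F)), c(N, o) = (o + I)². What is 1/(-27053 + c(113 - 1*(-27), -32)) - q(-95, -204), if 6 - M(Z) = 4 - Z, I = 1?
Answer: 182641/78276 ≈ 2.3333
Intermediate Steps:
c(N, o) = (1 + o)² (c(N, o) = (o + 1)² = (1 + o)²)
M(Z) = 2 + Z (M(Z) = 6 - (4 - Z) = 6 + (-4 + Z) = 2 + Z)
q(F, B) = -8/3 + √(96 + F)/3 (q(F, B) = -8/3 + √(94 + (2 + F))/3 = -8/3 + √(96 + F)/3)
1/(-27053 + c(113 - 1*(-27), -32)) - q(-95, -204) = 1/(-27053 + (1 - 32)²) - (-8/3 + √(96 - 95)/3) = 1/(-27053 + (-31)²) - (-8/3 + √1/3) = 1/(-27053 + 961) - (-8/3 + (⅓)*1) = 1/(-26092) - (-8/3 + ⅓) = -1/26092 - 1*(-7/3) = -1/26092 + 7/3 = 182641/78276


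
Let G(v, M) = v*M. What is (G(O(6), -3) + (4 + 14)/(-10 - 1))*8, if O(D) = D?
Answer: -1728/11 ≈ -157.09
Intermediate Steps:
G(v, M) = M*v
(G(O(6), -3) + (4 + 14)/(-10 - 1))*8 = (-3*6 + (4 + 14)/(-10 - 1))*8 = (-18 + 18/(-11))*8 = (-18 + 18*(-1/11))*8 = (-18 - 18/11)*8 = -216/11*8 = -1728/11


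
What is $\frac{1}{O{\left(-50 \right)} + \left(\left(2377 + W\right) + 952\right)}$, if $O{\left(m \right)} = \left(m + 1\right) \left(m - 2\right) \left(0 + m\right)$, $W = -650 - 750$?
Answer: $- \frac{1}{125471} \approx -7.97 \cdot 10^{-6}$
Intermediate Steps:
$W = -1400$ ($W = -650 - 750 = -1400$)
$O{\left(m \right)} = m \left(1 + m\right) \left(-2 + m\right)$ ($O{\left(m \right)} = \left(1 + m\right) \left(-2 + m\right) m = m \left(1 + m\right) \left(-2 + m\right)$)
$\frac{1}{O{\left(-50 \right)} + \left(\left(2377 + W\right) + 952\right)} = \frac{1}{- 50 \left(-2 + \left(-50\right)^{2} - -50\right) + \left(\left(2377 - 1400\right) + 952\right)} = \frac{1}{- 50 \left(-2 + 2500 + 50\right) + \left(977 + 952\right)} = \frac{1}{\left(-50\right) 2548 + 1929} = \frac{1}{-127400 + 1929} = \frac{1}{-125471} = - \frac{1}{125471}$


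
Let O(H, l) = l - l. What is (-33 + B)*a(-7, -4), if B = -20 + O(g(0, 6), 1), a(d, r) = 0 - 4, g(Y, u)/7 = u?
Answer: 212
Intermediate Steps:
g(Y, u) = 7*u
O(H, l) = 0
a(d, r) = -4
B = -20 (B = -20 + 0 = -20)
(-33 + B)*a(-7, -4) = (-33 - 20)*(-4) = -53*(-4) = 212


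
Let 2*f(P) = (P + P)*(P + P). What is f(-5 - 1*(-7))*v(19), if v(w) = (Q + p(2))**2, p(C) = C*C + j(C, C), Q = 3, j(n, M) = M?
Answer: 648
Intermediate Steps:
p(C) = C + C**2 (p(C) = C*C + C = C**2 + C = C + C**2)
f(P) = 2*P**2 (f(P) = ((P + P)*(P + P))/2 = ((2*P)*(2*P))/2 = (4*P**2)/2 = 2*P**2)
v(w) = 81 (v(w) = (3 + 2*(1 + 2))**2 = (3 + 2*3)**2 = (3 + 6)**2 = 9**2 = 81)
f(-5 - 1*(-7))*v(19) = (2*(-5 - 1*(-7))**2)*81 = (2*(-5 + 7)**2)*81 = (2*2**2)*81 = (2*4)*81 = 8*81 = 648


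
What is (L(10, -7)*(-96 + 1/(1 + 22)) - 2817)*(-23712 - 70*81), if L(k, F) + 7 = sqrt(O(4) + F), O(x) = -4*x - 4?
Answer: 1449766644/23 + 194538222*I*sqrt(3)/23 ≈ 6.3033e+7 + 1.465e+7*I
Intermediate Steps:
O(x) = -4 - 4*x
L(k, F) = -7 + sqrt(-20 + F) (L(k, F) = -7 + sqrt((-4 - 4*4) + F) = -7 + sqrt((-4 - 16) + F) = -7 + sqrt(-20 + F))
(L(10, -7)*(-96 + 1/(1 + 22)) - 2817)*(-23712 - 70*81) = ((-7 + sqrt(-20 - 7))*(-96 + 1/(1 + 22)) - 2817)*(-23712 - 70*81) = ((-7 + sqrt(-27))*(-96 + 1/23) - 2817)*(-23712 - 5670) = ((-7 + 3*I*sqrt(3))*(-96 + 1/23) - 2817)*(-29382) = ((-7 + 3*I*sqrt(3))*(-2207/23) - 2817)*(-29382) = ((15449/23 - 6621*I*sqrt(3)/23) - 2817)*(-29382) = (-49342/23 - 6621*I*sqrt(3)/23)*(-29382) = 1449766644/23 + 194538222*I*sqrt(3)/23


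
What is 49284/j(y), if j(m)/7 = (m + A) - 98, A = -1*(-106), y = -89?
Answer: -5476/63 ≈ -86.921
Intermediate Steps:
A = 106
j(m) = 56 + 7*m (j(m) = 7*((m + 106) - 98) = 7*((106 + m) - 98) = 7*(8 + m) = 56 + 7*m)
49284/j(y) = 49284/(56 + 7*(-89)) = 49284/(56 - 623) = 49284/(-567) = 49284*(-1/567) = -5476/63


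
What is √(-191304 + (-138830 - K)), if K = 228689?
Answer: I*√558823 ≈ 747.54*I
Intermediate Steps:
√(-191304 + (-138830 - K)) = √(-191304 + (-138830 - 1*228689)) = √(-191304 + (-138830 - 228689)) = √(-191304 - 367519) = √(-558823) = I*√558823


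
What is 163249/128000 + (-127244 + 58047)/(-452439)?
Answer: 82717430311/57912192000 ≈ 1.4283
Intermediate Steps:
163249/128000 + (-127244 + 58047)/(-452439) = 163249*(1/128000) - 69197*(-1/452439) = 163249/128000 + 69197/452439 = 82717430311/57912192000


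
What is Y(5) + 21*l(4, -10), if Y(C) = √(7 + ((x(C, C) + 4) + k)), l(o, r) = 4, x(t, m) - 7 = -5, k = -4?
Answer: 87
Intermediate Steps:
x(t, m) = 2 (x(t, m) = 7 - 5 = 2)
Y(C) = 3 (Y(C) = √(7 + ((2 + 4) - 4)) = √(7 + (6 - 4)) = √(7 + 2) = √9 = 3)
Y(5) + 21*l(4, -10) = 3 + 21*4 = 3 + 84 = 87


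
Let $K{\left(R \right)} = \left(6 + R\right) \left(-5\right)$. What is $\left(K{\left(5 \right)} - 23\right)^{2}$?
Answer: $6084$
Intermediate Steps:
$K{\left(R \right)} = -30 - 5 R$
$\left(K{\left(5 \right)} - 23\right)^{2} = \left(\left(-30 - 25\right) - 23\right)^{2} = \left(-55 - 23\right)^{2} = \left(-78\right)^{2} = 6084$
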